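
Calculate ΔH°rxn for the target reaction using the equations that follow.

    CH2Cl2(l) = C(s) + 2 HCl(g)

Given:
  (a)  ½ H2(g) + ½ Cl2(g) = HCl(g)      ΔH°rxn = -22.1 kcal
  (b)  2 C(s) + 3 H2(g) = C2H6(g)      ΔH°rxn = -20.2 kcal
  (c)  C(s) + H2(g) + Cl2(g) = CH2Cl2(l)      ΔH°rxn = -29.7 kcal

(a) × 2 (×2 to match 2 HCl(g) in the target): (2)·(-22.1) = -44.2 kcal
(b): not needed (C2H6(g) appears nowhere else).
(c) reversed (CH2Cl2(l) must end up as a reactant): +29.7 kcal
Summing the manipulated equations, ΔH°rxn = (-44.2) + (+29.7) = -14.5 kcal

ΔH°rxn = -14.5 kcal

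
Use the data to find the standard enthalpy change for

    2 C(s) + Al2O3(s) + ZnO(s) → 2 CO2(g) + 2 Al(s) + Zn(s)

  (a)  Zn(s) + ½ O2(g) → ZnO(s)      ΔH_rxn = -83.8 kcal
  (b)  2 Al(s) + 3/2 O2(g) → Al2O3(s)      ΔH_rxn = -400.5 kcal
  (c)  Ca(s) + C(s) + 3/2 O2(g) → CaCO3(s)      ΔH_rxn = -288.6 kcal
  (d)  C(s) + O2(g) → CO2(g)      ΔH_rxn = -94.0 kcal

ΔH_rxn = 296.3 kcal

(a) reversed: +83.8 kcal
(b) reversed: +400.5 kcal
(c): not needed.
(d) × 2: (2)·(-94.0) = -188.0 kcal
Since enthalpy is a state function, ΔH_rxn = (-1)·(-83.8) + (-1)·(-400.5) + (2)·(-94.0) = 296.3 kcal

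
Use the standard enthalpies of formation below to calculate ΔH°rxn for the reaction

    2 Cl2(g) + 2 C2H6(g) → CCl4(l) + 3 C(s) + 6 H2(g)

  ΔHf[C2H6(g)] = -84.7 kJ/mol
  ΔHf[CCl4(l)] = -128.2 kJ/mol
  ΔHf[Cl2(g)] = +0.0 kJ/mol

Products: 1·(-128.2) + 3·(+0.0) + 6·(+0.0) = -128.2
Reactants: 2·(+0.0) + 2·(-84.7) = -169.4
ΔH°rxn = (-128.2) − (-169.4) = 41.2 kJ/mol

ΔH°rxn = 41.2 kJ/mol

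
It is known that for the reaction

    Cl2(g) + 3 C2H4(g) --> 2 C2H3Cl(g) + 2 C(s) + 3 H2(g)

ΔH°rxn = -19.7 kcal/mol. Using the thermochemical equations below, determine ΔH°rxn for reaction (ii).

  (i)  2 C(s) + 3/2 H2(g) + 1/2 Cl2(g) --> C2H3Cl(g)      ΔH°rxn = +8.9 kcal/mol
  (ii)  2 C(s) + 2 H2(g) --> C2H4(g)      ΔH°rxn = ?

(i) × 2 (×2 to match 2 C2H3Cl(g) in the target): (2)·(+8.9) = +17.8 kcal/mol
(ii) reversed and × 3 (reverse to put C2H4(g) on the reactant side; scale by 3 for the 3 C2H4(g)): contributes −3·x
-19.7 = (+17.8) − 3·x
x = (-19.7 − (+17.8)) / (-3) = 12.5 kcal/mol

ΔH°rxn = 12.5 kcal/mol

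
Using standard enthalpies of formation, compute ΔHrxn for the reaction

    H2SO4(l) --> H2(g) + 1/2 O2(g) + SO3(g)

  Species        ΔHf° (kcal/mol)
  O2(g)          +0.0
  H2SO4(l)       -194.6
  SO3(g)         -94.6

ΔH°rxn = Σ nΔHf°(products) − Σ nΔHf°(reactants).
Products: 1·(+0.0) + 1/2·(+0.0) + 1·(-94.6) = -94.6
Reactants: 1·(-194.6) = -194.6
ΔHrxn = (-94.6) − (-194.6) = 100.0 kcal/mol

ΔHrxn = 100.0 kcal/mol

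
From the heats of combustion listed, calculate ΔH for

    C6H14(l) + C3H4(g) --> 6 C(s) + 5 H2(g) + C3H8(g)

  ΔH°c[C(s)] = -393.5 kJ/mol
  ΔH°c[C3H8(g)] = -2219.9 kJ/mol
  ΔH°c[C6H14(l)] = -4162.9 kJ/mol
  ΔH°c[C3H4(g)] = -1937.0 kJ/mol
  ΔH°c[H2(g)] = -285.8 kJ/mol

ΔH = -90.0 kJ/mol

Using ΔH = Σ nΔHc°(reactants) − Σ nΔHc°(products):
= [1·(-4162.9) + 1·(-1937.0)] − [6·(-393.5) + 5·(-285.8) + 1·(-2219.9)]
= -90.0 kJ/mol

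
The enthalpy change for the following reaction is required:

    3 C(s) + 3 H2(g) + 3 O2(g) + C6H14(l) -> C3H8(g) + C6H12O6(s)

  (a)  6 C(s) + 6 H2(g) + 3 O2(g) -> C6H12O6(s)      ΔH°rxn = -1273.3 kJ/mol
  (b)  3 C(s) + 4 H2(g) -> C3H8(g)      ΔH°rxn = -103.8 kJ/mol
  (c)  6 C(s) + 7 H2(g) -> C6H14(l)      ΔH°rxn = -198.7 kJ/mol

ΔH°rxn = -1178.4 kJ/mol

(a) as written (C6H12O6(s) already on the product side): -1273.3 kJ/mol
(b) as written (C3H8(g) already on the product side): -103.8 kJ/mol
(c) reversed (C6H14(l) must end up as a reactant): +198.7 kJ/mol
ΔH°rxn = (1)·(-1273.3) + (1)·(-103.8) + (-1)·(-198.7) = -1178.4 kJ/mol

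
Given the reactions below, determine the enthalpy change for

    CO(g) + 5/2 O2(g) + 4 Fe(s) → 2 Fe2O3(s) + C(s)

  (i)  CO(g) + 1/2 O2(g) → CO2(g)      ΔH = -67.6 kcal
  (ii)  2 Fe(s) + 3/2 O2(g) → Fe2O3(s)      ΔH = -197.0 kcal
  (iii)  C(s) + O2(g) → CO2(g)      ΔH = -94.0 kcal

ΔH = -367.6 kcal

(i) as written: -67.6 kcal
(ii) × 2: (2)·(-197.0) = -394.0 kcal
(iii) reversed: +94.0 kcal
ΔH = (-67.6) + (-394.0) + (+94.0) = -367.6 kcal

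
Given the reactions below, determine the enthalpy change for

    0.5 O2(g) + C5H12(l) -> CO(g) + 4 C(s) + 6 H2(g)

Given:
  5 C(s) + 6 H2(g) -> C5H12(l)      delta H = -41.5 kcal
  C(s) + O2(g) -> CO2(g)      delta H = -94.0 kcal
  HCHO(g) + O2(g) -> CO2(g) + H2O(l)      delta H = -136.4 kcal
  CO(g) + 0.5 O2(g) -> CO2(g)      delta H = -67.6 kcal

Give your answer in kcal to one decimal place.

delta H = 15.1 kcal

equation 1 reversed: +41.5 kcal
equation 2 as written: -94.0 kcal
equation 3: not needed.
equation 4 reversed: +67.6 kcal
Combining the equations, delta H = (+41.5) + (-94.0) + (+67.6) = 15.1 kcal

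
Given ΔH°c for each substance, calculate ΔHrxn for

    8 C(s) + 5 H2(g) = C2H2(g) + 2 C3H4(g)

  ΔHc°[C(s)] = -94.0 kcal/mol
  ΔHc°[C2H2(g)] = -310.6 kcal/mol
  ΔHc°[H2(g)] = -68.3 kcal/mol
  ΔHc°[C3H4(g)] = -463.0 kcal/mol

ΔHrxn = 143.1 kcal/mol

Using ΔH = Σ nΔHc°(reactants) − Σ nΔHc°(products):
= [8·(-94.0) + 5·(-68.3)] − [1·(-310.6) + 2·(-463.0)]
= 143.1 kcal/mol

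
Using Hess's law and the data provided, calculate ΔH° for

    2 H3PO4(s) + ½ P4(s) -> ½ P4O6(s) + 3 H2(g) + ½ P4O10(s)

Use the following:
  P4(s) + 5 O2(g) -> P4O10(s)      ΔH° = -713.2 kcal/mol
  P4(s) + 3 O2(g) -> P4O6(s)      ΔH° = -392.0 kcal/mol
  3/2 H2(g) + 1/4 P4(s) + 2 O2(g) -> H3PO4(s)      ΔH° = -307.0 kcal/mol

equation 1 × 1/2 (scale by 1/2 for the 1/2 P4O10(s)): (1/2)·(-713.2) = -356.6 kcal/mol
equation 2 × 1/2 (×1/2 to match 1/2 P4O6(s) in the target): (1/2)·(-392.0) = -196.0 kcal/mol
equation 3 reversed and × 2 (H3PO4(s) must end up as a reactant; scale by 2 for the 2 H3PO4(s)): (-2)·(-307.0) = +614.0 kcal/mol
Summing the manipulated equations, ΔH° = (-356.6) + (-196.0) + (+614.0) = 61.4 kcal/mol

ΔH° = 61.4 kcal/mol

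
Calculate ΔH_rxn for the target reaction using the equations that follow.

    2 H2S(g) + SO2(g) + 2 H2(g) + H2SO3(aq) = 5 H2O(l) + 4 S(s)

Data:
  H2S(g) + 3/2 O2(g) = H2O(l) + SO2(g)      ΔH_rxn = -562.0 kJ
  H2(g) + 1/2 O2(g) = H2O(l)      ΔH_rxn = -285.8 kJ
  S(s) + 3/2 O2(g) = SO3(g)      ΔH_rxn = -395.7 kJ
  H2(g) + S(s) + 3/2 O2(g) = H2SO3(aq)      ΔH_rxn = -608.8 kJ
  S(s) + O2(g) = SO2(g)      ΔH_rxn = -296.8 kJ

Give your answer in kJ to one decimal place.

ΔH_rxn = -482.2 kJ

equation 1 × 2 (×2 to match 2 H2S(g) in the target): (2)·(-562.0) = -1124.0 kJ
equation 2 × 3: (3)·(-285.8) = -857.4 kJ
equation 3: not needed (SO3(g) appears nowhere else).
equation 4 reversed (H2SO3(aq) must end up as a reactant): +608.8 kJ
equation 5 reversed and × 3: (-3)·(-296.8) = +890.4 kJ
Combining the equations, ΔH_rxn = (2)·(-562.0) + (3)·(-285.8) + (-1)·(-608.8) + (-3)·(-296.8) = -482.2 kJ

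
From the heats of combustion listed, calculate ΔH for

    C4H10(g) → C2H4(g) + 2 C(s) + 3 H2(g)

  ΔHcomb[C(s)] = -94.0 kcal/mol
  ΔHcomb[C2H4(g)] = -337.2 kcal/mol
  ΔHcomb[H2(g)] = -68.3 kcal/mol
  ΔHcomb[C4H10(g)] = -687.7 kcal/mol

ΔH = 42.4 kcal/mol

Using ΔH = Σ nΔHc°(reactants) − Σ nΔHc°(products):
= [1·(-687.7)] − [1·(-337.2) + 2·(-94.0) + 3·(-68.3)]
= 42.4 kcal/mol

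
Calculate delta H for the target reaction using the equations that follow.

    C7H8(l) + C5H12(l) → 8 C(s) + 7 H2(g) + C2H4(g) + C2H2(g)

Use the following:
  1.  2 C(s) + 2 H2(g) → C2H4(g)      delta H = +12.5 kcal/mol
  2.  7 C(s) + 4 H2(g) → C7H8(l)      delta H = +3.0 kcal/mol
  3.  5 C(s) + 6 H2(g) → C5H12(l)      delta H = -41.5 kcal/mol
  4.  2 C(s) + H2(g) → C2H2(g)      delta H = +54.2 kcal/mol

eq. 1 as written (C2H4(g) already on the product side): +12.5 kcal/mol
eq. 2 reversed (C7H8(l) must end up as a reactant): -3.0 kcal/mol
eq. 3 reversed (C5H12(l) must end up as a reactant): +41.5 kcal/mol
eq. 4 as written (C2H2(g) already on the product side): +54.2 kcal/mol
delta H = (1)·(+12.5) + (-1)·(+3.0) + (-1)·(-41.5) + (1)·(+54.2) = 105.2 kcal/mol

delta H = 105.2 kcal/mol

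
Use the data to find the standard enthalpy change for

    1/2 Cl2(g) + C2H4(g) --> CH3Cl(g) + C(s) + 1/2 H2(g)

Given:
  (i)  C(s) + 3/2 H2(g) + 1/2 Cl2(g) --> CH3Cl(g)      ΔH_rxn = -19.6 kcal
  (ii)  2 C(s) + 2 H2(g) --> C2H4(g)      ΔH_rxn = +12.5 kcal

ΔH_rxn = -32.1 kcal

(i) as written (CH3Cl(g) already on the product side): -19.6 kcal
(ii) reversed (C2H4(g) must end up as a reactant): -12.5 kcal
ΔH_rxn = (1)·(-19.6) + (-1)·(+12.5) = -32.1 kcal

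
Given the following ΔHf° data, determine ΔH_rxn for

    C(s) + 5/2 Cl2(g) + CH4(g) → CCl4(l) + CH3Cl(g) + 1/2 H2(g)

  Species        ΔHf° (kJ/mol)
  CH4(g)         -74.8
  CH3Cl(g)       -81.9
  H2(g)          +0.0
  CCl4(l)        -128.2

ΔH_rxn = -135.3 kJ/mol

ΔH°rxn = Σ nΔHf°(products) − Σ nΔHf°(reactants).
Products: 1·(-128.2) + 1·(-81.9) + 1/2·(+0.0) = -210.1
Reactants: 1·(+0.0) + 5/2·(+0.0) + 1·(-74.8) = -74.8
ΔH_rxn = (-210.1) − (-74.8) = -135.3 kJ/mol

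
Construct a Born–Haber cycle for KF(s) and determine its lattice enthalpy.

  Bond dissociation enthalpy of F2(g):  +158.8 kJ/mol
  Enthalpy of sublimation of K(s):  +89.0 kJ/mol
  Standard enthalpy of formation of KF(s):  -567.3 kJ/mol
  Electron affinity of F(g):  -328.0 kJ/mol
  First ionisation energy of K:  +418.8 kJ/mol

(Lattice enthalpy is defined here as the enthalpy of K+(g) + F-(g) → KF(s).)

ΔHf° = 1·ΔHsub + 1·(ΣIE) + 1/2·D(F2) + 1·EA + U
-567.3 = 1·(+89.0) + 1·(+418.8) + 1/2·(+158.8) + 1·(-328.0) + U
U = -567.3 − (+259.2) = -826.5 kJ/mol

U = -826.5 kJ/mol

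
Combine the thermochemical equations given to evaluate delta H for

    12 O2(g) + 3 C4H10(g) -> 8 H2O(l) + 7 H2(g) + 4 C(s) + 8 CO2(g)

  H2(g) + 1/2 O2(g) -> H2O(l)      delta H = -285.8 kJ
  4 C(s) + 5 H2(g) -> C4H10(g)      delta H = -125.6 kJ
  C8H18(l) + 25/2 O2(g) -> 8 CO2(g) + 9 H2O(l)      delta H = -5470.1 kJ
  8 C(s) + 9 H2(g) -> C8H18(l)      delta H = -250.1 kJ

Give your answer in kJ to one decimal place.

delta H = -5057.6 kJ

equation 1 reversed: +285.8 kJ
equation 2 reversed and × 3 (C4H10(g) must end up as a reactant; scale by 3 for the 3 C4H10(g)): (-3)·(-125.6) = +376.8 kJ
equation 3 as written (CO2(g) already on the product side): -5470.1 kJ
equation 4 as written: -250.1 kJ
delta H = (+285.8) + (+376.8) + (-5470.1) + (-250.1) = -5057.6 kJ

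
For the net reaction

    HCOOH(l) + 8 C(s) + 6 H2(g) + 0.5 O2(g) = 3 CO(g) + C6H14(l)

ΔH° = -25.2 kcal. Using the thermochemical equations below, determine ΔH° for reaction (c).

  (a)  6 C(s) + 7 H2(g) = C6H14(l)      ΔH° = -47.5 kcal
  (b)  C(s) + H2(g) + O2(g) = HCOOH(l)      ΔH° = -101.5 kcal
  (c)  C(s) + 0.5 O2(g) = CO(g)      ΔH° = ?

(a) as written (C6H14(l) already on the product side): -47.5 kcal
(b) reversed (reverse to put HCOOH(l) on the reactant side): +101.5 kcal
(c) × 3 (scale by 3 for the 3 CO(g)): contributes 3·x
-25.2 = (-47.5) + (+101.5) + 3·x
x = (-25.2 − (+54.0)) / (3) = -26.4 kcal

ΔH° = -26.4 kcal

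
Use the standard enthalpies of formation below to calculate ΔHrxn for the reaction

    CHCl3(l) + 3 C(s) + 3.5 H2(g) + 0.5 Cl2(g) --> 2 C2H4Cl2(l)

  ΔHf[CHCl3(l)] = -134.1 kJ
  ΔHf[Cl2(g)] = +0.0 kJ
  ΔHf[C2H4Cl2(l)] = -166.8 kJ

ΔHrxn = -199.5 kJ

ΔH°rxn = Σ nΔHf°(products) − Σ nΔHf°(reactants).
Products: 2·(-166.8) = -333.6
Reactants: 1·(-134.1) + 3·(+0.0) + 7/2·(+0.0) + 1/2·(+0.0) = -134.1
ΔHrxn = (-333.6) − (-134.1) = -199.5 kJ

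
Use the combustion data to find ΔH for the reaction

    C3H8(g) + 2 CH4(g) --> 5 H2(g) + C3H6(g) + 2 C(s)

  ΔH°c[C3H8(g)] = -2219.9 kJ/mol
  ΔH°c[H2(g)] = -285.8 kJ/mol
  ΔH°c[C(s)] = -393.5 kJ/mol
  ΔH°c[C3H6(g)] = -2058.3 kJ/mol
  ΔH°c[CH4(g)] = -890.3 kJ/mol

ΔH = 273.8 kJ/mol

Using ΔH = Σ nΔHc°(reactants) − Σ nΔHc°(products):
= [1·(-2219.9) + 2·(-890.3)] − [5·(-285.8) + 1·(-2058.3) + 2·(-393.5)]
= 273.8 kJ/mol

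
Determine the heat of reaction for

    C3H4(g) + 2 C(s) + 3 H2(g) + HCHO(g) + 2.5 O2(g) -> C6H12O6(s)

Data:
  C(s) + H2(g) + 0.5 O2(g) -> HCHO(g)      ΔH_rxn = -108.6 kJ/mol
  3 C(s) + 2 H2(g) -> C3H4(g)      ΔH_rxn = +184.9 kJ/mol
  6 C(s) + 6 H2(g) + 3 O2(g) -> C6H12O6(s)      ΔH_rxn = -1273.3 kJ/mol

ΔH_rxn = -1349.6 kJ/mol

equation 1 reversed (reverse to put HCHO(g) on the reactant side): +108.6 kJ/mol
equation 2 reversed (reverse to put C3H4(g) on the reactant side): -184.9 kJ/mol
equation 3 as written (C6H12O6(s) already on the product side): -1273.3 kJ/mol
ΔH_rxn = (-1)·(-108.6) + (-1)·(+184.9) + (1)·(-1273.3) = -1349.6 kJ/mol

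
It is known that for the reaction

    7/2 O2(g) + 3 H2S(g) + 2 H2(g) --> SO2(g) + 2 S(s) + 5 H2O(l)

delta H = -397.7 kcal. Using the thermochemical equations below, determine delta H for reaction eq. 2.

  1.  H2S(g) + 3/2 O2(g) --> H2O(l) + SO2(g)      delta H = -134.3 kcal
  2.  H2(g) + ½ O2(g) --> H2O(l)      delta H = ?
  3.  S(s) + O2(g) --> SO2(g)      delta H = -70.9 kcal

eq. 1 × 3 (scale by 3 for the 3 H2S(g)): (3)·(-134.3) = -402.9 kcal
eq. 2 × 2 (×2 to match 2 H2(g) in the target): contributes 2·x
eq. 3 reversed and × 2 (reverse to put S(s) on the product side; scale by 2 for the 2 S(s)): (-2)·(-70.9) = +141.8 kcal
-397.7 = (-402.9) + (+141.8) + 2·x
x = (-397.7 − (-261.1)) / (2) = -68.3 kcal

delta H = -68.3 kcal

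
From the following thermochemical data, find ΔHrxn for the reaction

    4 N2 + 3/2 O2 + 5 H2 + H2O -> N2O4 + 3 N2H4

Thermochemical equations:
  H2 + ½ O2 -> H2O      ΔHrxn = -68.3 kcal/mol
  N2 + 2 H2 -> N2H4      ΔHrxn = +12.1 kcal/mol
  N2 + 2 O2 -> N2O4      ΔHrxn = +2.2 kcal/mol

ΔHrxn = 106.8 kcal/mol

equation 1 reversed (H2O must end up as a reactant): +68.3 kcal/mol
equation 2 × 3 (×3 to match 3 N2H4 in the target): (3)·(+12.1) = +36.3 kcal/mol
equation 3 as written (N2O4 already on the product side): +2.2 kcal/mol
Summing the manipulated equations, ΔHrxn = (-1)·(-68.3) + (3)·(+12.1) + (1)·(+2.2) = 106.8 kcal/mol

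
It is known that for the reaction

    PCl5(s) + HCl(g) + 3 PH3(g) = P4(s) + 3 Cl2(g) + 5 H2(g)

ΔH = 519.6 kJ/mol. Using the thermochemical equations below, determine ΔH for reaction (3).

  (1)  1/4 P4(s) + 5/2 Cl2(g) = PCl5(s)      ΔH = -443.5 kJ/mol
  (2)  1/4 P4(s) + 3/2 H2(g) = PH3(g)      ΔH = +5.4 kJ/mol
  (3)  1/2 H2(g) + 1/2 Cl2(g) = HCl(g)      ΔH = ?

ΔH = -92.3 kJ/mol

(1) reversed (reverse to put PCl5(s) on the reactant side): +443.5 kJ/mol
(2) reversed and × 3 (PH3(g) must end up as a reactant; ×3 to match 3 PH3(g) in the target): (-3)·(+5.4) = -16.2 kJ/mol
(3) reversed (reverse to put HCl(g) on the reactant side): contributes −x
+519.6 = (+443.5) + (-16.2) − x
x = (+519.6 − (+427.3)) / (-1) = -92.3 kJ/mol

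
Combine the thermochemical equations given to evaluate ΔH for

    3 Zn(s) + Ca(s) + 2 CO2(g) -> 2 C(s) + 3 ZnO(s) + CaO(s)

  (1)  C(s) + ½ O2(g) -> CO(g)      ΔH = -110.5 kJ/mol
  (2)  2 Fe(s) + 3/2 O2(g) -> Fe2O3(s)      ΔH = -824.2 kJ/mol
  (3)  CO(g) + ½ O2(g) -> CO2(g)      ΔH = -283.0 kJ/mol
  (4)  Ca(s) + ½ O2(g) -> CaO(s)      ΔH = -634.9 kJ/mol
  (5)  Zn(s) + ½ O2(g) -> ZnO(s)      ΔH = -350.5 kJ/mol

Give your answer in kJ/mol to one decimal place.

(1) reversed and × 2 (reverse to put C(s) on the product side; ×2 to match 2 C(s) in the target): (-2)·(-110.5) = +221.0 kJ/mol
(2): not needed (Fe2O3(s) appears nowhere else).
(3) reversed and × 2 (CO2(g) must end up as a reactant; scale by 2 for the 2 CO2(g)): (-2)·(-283.0) = +566.0 kJ/mol
(4) as written (CaO(s) already on the product side): -634.9 kJ/mol
(5) × 3 (×3 to match 3 ZnO(s) in the target): (3)·(-350.5) = -1051.5 kJ/mol
ΔH = (-2)·(-110.5) + (-2)·(-283.0) + (1)·(-634.9) + (3)·(-350.5) = -899.4 kJ/mol

ΔH = -899.4 kJ/mol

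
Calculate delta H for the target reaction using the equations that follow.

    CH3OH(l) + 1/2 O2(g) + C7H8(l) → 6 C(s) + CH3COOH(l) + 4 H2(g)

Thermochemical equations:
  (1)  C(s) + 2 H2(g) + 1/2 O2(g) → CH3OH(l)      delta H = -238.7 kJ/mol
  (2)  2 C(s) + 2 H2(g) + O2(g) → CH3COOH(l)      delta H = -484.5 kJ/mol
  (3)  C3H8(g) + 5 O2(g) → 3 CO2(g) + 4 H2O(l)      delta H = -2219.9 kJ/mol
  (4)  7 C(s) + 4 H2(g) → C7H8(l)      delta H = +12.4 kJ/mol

(1) reversed: +238.7 kJ/mol
(2) as written: -484.5 kJ/mol
(3): not needed.
(4) reversed: -12.4 kJ/mol
delta H = (+238.7) + (-484.5) + (-12.4) = -258.2 kJ/mol

delta H = -258.2 kJ/mol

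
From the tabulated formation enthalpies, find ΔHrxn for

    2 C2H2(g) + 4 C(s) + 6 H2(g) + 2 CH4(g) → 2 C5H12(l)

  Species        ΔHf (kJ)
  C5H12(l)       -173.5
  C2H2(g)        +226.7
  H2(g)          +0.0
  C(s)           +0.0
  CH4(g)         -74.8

Products: 2·(-173.5) = -347.0
Reactants: 2·(+226.7) + 4·(+0.0) + 6·(+0.0) + 2·(-74.8) = +303.8
ΔHrxn = (-347.0) − (+303.8) = -650.8 kJ

ΔHrxn = -650.8 kJ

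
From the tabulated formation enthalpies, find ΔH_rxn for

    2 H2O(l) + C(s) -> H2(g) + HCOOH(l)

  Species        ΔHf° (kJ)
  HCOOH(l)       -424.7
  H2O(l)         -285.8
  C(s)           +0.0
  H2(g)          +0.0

ΔH_rxn = 146.9 kJ

Products: 1·(+0.0) + 1·(-424.7) = -424.7
Reactants: 2·(-285.8) + 1·(+0.0) = -571.6
ΔH_rxn = (-424.7) − (-571.6) = 146.9 kJ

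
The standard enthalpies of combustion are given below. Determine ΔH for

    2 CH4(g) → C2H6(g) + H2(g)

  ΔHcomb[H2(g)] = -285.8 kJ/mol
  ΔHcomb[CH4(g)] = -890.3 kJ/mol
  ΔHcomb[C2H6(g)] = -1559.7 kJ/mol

With combustion enthalpies, reactants minus products:
= [2·(-890.3)] − [1·(-1559.7) + 1·(-285.8)]
= 64.9 kJ/mol

ΔH = 64.9 kJ/mol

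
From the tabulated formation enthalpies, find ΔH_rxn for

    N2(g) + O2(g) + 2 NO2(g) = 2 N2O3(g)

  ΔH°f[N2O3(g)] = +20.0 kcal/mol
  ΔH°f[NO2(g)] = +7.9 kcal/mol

ΔH°rxn = Σ nΔHf°(products) − Σ nΔHf°(reactants).
Products: 2·(+20.0) = +40.0
Reactants: 1·(+0.0) + 1·(+0.0) + 2·(+7.9) = +15.8
ΔH_rxn = (+40.0) − (+15.8) = 24.2 kcal/mol

ΔH_rxn = 24.2 kcal/mol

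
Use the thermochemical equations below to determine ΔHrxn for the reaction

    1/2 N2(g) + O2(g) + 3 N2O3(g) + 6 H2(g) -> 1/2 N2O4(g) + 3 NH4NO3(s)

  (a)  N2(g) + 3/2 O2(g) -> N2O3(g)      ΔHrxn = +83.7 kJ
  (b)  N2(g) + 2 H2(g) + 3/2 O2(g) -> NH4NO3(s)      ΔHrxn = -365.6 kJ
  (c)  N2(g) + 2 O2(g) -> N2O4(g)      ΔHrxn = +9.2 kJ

ΔHrxn = -1343.3 kJ

(a) reversed and × 3: (-3)·(+83.7) = -251.1 kJ
(b) × 3: (3)·(-365.6) = -1096.8 kJ
(c) × 1/2: (1/2)·(+9.2) = +4.6 kJ
By Hess's law, ΔHrxn = (-3)·(+83.7) + (3)·(-365.6) + (1/2)·(+9.2) = -1343.3 kJ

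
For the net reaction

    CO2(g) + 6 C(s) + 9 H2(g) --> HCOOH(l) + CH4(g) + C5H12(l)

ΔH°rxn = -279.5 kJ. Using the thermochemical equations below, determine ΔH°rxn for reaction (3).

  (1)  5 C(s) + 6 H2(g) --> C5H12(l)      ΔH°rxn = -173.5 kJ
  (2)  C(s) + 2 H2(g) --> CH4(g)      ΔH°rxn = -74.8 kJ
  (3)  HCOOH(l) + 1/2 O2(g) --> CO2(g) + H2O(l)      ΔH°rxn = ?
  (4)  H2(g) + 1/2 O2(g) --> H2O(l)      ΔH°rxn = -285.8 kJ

ΔH°rxn = -254.6 kJ

(1) as written: -173.5 kJ
(2) as written: -74.8 kJ
(3) reversed: contributes −x
(4) as written: -285.8 kJ
-279.5 = (-173.5) + (-74.8) + (-285.8) − x
x = (-279.5 − (-534.1)) / (-1) = -254.6 kJ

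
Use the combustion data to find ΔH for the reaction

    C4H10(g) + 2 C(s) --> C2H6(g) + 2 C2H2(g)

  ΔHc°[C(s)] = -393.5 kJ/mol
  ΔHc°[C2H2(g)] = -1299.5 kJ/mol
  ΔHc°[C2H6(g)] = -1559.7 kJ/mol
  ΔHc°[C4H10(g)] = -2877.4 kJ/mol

ΔH = 494.3 kJ/mol

Using ΔH = Σ nΔHc°(reactants) − Σ nΔHc°(products):
= [1·(-2877.4) + 2·(-393.5)] − [1·(-1559.7) + 2·(-1299.5)]
= 494.3 kJ/mol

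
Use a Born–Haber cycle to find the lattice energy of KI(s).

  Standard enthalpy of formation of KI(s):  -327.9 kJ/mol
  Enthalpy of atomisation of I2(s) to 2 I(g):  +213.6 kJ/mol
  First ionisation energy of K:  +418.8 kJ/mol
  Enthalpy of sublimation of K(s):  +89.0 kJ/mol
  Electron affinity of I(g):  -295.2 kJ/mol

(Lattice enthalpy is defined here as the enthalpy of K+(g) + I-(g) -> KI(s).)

ΔHf° = 1·ΔHsub + 1·(ΣIE) + 1/2·D(I2) + 1·EA + U
-327.9 = 1·(+89.0) + 1·(+418.8) + 1/2·(+213.6) + 1·(-295.2) + U
U = -327.9 − (+319.4) = -647.3 kJ/mol

U = -647.3 kJ/mol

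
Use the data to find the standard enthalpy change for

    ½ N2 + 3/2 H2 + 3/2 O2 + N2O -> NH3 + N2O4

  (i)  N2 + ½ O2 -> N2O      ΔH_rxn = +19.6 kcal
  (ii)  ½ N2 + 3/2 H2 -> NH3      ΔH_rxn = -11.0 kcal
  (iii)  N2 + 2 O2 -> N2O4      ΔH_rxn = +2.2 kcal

ΔH_rxn = -28.4 kcal

(i) reversed (N2O must end up as a reactant): -19.6 kcal
(ii) as written (NH3 already on the product side): -11.0 kcal
(iii) as written (N2O4 already on the product side): +2.2 kcal
ΔH_rxn = (-19.6) + (-11.0) + (+2.2) = -28.4 kcal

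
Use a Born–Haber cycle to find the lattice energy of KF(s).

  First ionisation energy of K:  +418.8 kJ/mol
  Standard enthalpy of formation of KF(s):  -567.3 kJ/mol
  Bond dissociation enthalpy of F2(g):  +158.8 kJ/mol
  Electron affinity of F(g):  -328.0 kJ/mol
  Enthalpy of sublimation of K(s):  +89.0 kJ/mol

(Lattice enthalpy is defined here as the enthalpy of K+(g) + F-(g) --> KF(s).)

U = -826.5 kJ/mol

ΔHf° = 1·ΔHsub + 1·(ΣIE) + 1/2·D(F2) + 1·EA + U
-567.3 = 1·(+89.0) + 1·(+418.8) + 1/2·(+158.8) + 1·(-328.0) + U
U = -567.3 − (+259.2) = -826.5 kJ/mol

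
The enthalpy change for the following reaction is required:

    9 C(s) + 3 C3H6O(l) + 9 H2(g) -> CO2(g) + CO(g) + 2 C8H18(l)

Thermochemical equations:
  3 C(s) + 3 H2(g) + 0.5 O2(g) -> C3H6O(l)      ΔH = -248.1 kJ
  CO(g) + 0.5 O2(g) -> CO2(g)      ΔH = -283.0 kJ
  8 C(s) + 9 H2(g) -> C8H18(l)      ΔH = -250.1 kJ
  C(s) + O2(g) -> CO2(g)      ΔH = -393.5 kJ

ΔH = -259.9 kJ

equation 1 reversed and × 3: (-3)·(-248.1) = +744.3 kJ
equation 2 reversed: +283.0 kJ
equation 3 × 2: (2)·(-250.1) = -500.2 kJ
equation 4 × 2: (2)·(-393.5) = -787.0 kJ
ΔH = (+744.3) + (+283.0) + (-500.2) + (-787.0) = -259.9 kJ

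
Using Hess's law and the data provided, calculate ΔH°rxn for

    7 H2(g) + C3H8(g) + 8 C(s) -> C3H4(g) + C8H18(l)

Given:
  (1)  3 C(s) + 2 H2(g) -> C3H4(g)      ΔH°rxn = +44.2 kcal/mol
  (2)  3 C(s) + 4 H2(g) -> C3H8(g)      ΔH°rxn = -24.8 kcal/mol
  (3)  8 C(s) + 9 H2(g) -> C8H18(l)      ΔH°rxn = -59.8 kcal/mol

(1) as written (C3H4(g) already on the product side): +44.2 kcal/mol
(2) reversed (reverse to put C3H8(g) on the reactant side): +24.8 kcal/mol
(3) as written (C8H18(l) already on the product side): -59.8 kcal/mol
Combining the equations, ΔH°rxn = (1)·(+44.2) + (-1)·(-24.8) + (1)·(-59.8) = 9.2 kcal/mol

ΔH°rxn = 9.2 kcal/mol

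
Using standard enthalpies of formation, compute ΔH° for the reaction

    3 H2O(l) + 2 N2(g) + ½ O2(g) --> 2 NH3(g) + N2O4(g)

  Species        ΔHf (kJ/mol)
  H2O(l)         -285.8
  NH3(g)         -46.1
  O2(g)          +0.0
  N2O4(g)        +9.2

ΔH° = 774.4 kJ/mol

ΔH°rxn = Σ nΔHf°(products) − Σ nΔHf°(reactants).
Products: 2·(-46.1) + 1·(+9.2) = -83.0
Reactants: 3·(-285.8) + 2·(+0.0) + 1/2·(+0.0) = -857.4
ΔH° = (-83.0) − (-857.4) = 774.4 kJ/mol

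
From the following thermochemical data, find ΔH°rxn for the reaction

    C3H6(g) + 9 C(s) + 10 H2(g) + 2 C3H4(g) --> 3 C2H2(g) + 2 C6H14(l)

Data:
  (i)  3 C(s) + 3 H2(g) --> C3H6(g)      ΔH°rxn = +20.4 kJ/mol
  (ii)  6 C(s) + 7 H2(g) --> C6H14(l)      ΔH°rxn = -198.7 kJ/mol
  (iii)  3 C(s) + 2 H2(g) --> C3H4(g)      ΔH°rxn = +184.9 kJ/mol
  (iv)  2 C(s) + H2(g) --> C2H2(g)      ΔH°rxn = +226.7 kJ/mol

ΔH°rxn = -107.5 kJ/mol

(i) reversed: -20.4 kJ/mol
(ii) × 2: (2)·(-198.7) = -397.4 kJ/mol
(iii) reversed and × 2: (-2)·(+184.9) = -369.8 kJ/mol
(iv) × 3: (3)·(+226.7) = +680.1 kJ/mol
Summing the manipulated equations, ΔH°rxn = (-20.4) + (-397.4) + (-369.8) + (+680.1) = -107.5 kJ/mol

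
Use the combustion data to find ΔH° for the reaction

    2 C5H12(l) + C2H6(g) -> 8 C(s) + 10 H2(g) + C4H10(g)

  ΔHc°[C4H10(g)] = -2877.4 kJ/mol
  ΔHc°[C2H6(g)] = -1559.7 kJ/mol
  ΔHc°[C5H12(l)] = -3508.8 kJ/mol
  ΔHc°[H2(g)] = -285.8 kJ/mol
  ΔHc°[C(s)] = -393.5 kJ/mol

ΔH° = 306.1 kJ/mol

Using ΔH = Σ nΔHc°(reactants) − Σ nΔHc°(products):
= [2·(-3508.8) + 1·(-1559.7)] − [8·(-393.5) + 10·(-285.8) + 1·(-2877.4)]
= 306.1 kJ/mol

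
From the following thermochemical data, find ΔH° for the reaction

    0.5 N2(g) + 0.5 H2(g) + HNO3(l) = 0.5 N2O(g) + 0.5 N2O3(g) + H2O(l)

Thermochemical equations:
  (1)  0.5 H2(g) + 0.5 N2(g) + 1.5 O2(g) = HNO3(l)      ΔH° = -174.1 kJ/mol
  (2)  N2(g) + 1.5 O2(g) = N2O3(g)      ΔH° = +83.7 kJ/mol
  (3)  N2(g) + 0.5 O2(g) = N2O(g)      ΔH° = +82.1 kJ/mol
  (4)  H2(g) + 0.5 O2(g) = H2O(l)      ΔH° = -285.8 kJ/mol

ΔH° = -28.8 kJ/mol

(1) reversed (reverse to put HNO3(l) on the reactant side): +174.1 kJ/mol
(2) × 1/2 (×1/2 to match 1/2 N2O3(g) in the target): (1/2)·(+83.7) = +41.85 kJ/mol
(3) × 1/2 (scale by 1/2 for the 1/2 N2O(g)): (1/2)·(+82.1) = +41.05 kJ/mol
(4) as written (H2O(l) already on the product side): -285.8 kJ/mol
By Hess's law, ΔH° = (-1)·(-174.1) + (1/2)·(+83.7) + (1/2)·(+82.1) + (1)·(-285.8) = -28.8 kJ/mol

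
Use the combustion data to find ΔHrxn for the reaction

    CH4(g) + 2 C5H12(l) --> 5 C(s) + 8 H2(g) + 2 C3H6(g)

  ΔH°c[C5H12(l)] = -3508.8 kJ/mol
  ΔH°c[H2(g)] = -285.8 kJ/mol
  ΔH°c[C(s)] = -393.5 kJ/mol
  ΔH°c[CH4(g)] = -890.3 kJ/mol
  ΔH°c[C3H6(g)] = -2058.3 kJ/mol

ΔHrxn = 462.6 kJ/mol

Using ΔH = Σ nΔHc°(reactants) − Σ nΔHc°(products):
= [1·(-890.3) + 2·(-3508.8)] − [5·(-393.5) + 8·(-285.8) + 2·(-2058.3)]
= 462.6 kJ/mol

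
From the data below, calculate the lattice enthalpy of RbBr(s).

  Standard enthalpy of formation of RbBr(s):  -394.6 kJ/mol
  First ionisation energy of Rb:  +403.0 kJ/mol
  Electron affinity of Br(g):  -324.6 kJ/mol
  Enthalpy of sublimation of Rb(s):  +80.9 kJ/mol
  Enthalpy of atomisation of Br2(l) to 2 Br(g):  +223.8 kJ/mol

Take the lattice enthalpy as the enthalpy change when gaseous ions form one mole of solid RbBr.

ΔHf° = 1·ΔHsub + 1·(ΣIE) + 1/2·D(Br2) + 1·EA + U
-394.6 = 1·(+80.9) + 1·(+403.0) + 1/2·(+223.8) + 1·(-324.6) + U
U = -394.6 − (+271.2) = -665.8 kJ/mol

U = -665.8 kJ/mol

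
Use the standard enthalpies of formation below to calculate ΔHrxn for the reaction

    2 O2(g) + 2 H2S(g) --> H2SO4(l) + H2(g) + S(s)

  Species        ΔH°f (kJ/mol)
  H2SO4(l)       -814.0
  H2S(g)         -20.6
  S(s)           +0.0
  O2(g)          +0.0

ΔH°rxn = Σ nΔHf°(products) − Σ nΔHf°(reactants).
Products: 1·(-814.0) + 1·(+0.0) + 1·(+0.0) = -814.0
Reactants: 2·(+0.0) + 2·(-20.6) = -41.2
ΔHrxn = (-814.0) − (-41.2) = -772.8 kJ/mol

ΔHrxn = -772.8 kJ/mol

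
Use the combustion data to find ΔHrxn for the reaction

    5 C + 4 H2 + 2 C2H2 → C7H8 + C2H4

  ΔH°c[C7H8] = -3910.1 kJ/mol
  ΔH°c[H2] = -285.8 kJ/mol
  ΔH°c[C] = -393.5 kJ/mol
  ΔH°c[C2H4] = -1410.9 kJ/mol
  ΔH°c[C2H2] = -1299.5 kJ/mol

ΔHrxn = -388.7 kJ/mol

With combustion enthalpies, reactants minus products:
= [5·(-393.5) + 4·(-285.8) + 2·(-1299.5)] − [1·(-3910.1) + 1·(-1410.9)]
= -388.7 kJ/mol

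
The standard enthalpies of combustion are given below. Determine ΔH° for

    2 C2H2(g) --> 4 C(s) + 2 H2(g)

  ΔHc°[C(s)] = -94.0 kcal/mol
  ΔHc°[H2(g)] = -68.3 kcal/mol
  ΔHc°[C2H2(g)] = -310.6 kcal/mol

Using ΔH = Σ nΔHc°(reactants) − Σ nΔHc°(products):
= [2·(-310.6)] − [4·(-94.0) + 2·(-68.3)]
= -108.6 kcal/mol

ΔH° = -108.6 kcal/mol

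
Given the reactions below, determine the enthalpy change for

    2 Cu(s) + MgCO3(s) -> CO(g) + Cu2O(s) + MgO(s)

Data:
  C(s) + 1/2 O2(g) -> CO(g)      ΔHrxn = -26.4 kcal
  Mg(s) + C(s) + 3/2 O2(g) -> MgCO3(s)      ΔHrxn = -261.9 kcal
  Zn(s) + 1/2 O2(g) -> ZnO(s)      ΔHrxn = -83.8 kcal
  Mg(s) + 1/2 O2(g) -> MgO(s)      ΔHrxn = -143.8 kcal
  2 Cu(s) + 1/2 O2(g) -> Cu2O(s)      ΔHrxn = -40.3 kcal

ΔHrxn = 51.4 kcal

equation 1 as written (CO(g) already on the product side): -26.4 kcal
equation 2 reversed (MgCO3(s) must end up as a reactant): +261.9 kcal
equation 3: not needed (ZnO(s) appears nowhere else).
equation 4 as written (MgO(s) already on the product side): -143.8 kcal
equation 5 as written (Cu2O(s) already on the product side): -40.3 kcal
Combining the equations, ΔHrxn = (1)·(-26.4) + (-1)·(-261.9) + (1)·(-143.8) + (1)·(-40.3) = 51.4 kcal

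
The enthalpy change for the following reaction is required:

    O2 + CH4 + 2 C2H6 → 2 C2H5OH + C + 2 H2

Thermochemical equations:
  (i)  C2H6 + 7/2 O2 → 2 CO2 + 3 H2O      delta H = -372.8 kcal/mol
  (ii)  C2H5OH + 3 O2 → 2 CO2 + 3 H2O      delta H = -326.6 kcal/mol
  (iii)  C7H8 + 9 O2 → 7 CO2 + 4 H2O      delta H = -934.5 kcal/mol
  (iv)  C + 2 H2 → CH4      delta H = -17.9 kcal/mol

(i) × 2 (scale by 2 for the 2 C2H6): (2)·(-372.8) = -745.6 kcal/mol
(ii) reversed and × 2 (reverse to put C2H5OH on the product side; ×2 to match 2 C2H5OH in the target): (-2)·(-326.6) = +653.2 kcal/mol
(iii): not needed (C7H8 appears nowhere else).
(iv) reversed (reverse to put CH4 on the reactant side): +17.9 kcal/mol
delta H = (2)·(-372.8) + (-2)·(-326.6) + (-1)·(-17.9) = -74.5 kcal/mol

delta H = -74.5 kcal/mol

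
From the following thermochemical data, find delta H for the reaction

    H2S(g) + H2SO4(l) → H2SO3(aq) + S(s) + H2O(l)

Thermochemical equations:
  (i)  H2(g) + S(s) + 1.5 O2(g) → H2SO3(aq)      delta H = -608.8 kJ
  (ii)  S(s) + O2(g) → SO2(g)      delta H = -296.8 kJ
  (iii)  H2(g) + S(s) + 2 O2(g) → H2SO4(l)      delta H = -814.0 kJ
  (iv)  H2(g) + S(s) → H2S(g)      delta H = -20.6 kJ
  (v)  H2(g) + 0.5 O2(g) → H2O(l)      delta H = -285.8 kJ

delta H = -60.0 kJ

(i) as written (H2SO3(aq) already on the product side): -608.8 kJ
(ii): not needed (SO2(g) appears nowhere else).
(iii) reversed (reverse to put H2SO4(l) on the reactant side): +814.0 kJ
(iv) reversed (H2S(g) must end up as a reactant): +20.6 kJ
(v) as written (H2O(l) already on the product side): -285.8 kJ
Since enthalpy is a state function, delta H = (1)·(-608.8) + (-1)·(-814.0) + (-1)·(-20.6) + (1)·(-285.8) = -60.0 kJ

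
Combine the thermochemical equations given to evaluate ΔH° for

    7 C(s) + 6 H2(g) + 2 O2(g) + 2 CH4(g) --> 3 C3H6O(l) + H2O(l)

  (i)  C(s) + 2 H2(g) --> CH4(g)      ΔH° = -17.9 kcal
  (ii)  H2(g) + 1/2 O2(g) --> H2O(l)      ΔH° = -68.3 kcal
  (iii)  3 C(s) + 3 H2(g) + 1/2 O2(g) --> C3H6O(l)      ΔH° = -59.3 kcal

ΔH° = -210.4 kcal

(i) reversed and × 2: (-2)·(-17.9) = +35.8 kcal
(ii) as written: -68.3 kcal
(iii) × 3: (3)·(-59.3) = -177.9 kcal
Combining the equations, ΔH° = (-2)·(-17.9) + (1)·(-68.3) + (3)·(-59.3) = -210.4 kcal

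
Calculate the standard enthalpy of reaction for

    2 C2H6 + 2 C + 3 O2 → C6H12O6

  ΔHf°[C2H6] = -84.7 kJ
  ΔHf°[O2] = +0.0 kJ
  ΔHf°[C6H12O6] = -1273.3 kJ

ΔHrxn = -1103.9 kJ

ΔH°rxn = Σ nΔHf°(products) − Σ nΔHf°(reactants).
Products: 1·(-1273.3) = -1273.3
Reactants: 2·(-84.7) + 2·(+0.0) + 3·(+0.0) = -169.4
ΔHrxn = (-1273.3) − (-169.4) = -1103.9 kJ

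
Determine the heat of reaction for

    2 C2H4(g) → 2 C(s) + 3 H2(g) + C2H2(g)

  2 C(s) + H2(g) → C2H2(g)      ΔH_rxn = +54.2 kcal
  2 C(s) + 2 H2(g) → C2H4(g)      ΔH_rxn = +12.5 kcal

equation 1 as written (C2H2(g) already on the product side): +54.2 kcal
equation 2 reversed and × 2 (C2H4(g) must end up as a reactant; ×2 to match 2 C2H4(g) in the target): (-2)·(+12.5) = -25.0 kcal
Since enthalpy is a state function, ΔH_rxn = (1)·(+54.2) + (-2)·(+12.5) = 29.2 kcal

ΔH_rxn = 29.2 kcal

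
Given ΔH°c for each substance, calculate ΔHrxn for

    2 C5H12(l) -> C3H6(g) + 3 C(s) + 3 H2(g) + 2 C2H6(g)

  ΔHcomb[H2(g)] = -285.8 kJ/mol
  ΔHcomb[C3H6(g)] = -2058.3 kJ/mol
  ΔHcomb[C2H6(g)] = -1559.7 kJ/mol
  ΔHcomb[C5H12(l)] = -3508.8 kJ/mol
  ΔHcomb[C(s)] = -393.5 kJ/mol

With combustion enthalpies, reactants minus products:
= [2·(-3508.8)] − [1·(-2058.3) + 3·(-393.5) + 3·(-285.8) + 2·(-1559.7)]
= 198.0 kJ/mol

ΔHrxn = 198.0 kJ/mol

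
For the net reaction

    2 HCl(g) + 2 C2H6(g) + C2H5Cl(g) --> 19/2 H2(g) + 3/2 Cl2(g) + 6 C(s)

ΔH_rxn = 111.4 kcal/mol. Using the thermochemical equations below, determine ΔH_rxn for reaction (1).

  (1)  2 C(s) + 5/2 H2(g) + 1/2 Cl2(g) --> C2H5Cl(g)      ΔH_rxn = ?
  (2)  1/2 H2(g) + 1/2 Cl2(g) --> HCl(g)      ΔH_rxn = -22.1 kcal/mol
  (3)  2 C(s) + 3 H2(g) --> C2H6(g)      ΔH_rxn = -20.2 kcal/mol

ΔH_rxn = -26.8 kcal/mol

(1) reversed (reverse to put C2H5Cl(g) on the reactant side): contributes −x
(2) reversed and × 2 (HCl(g) must end up as a reactant; ×2 to match 2 HCl(g) in the target): (-2)·(-22.1) = +44.2 kcal/mol
(3) reversed and × 2 (C2H6(g) must end up as a reactant; scale by 2 for the 2 C2H6(g)): (-2)·(-20.2) = +40.4 kcal/mol
+111.4 = (+44.2) + (+40.4) − x
x = (+111.4 − (+84.6)) / (-1) = -26.8 kcal/mol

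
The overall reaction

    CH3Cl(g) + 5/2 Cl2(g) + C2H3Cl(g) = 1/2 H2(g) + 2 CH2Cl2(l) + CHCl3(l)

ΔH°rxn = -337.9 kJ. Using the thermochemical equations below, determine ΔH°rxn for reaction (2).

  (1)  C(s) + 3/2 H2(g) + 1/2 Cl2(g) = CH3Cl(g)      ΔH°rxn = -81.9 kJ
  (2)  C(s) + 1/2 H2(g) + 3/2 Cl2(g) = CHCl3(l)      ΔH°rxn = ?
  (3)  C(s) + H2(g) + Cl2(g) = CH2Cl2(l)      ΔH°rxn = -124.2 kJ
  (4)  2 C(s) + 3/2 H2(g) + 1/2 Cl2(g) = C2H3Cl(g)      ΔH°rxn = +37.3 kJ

ΔH°rxn = -134.1 kJ

(1) reversed: +81.9 kJ
(2) as written: contributes x
(3) × 2: (2)·(-124.2) = -248.4 kJ
(4) reversed: -37.3 kJ
-337.9 = (+81.9) + (-248.4) + (-37.3) + x
x = (-337.9 − (-203.8)) / (1) = -134.1 kJ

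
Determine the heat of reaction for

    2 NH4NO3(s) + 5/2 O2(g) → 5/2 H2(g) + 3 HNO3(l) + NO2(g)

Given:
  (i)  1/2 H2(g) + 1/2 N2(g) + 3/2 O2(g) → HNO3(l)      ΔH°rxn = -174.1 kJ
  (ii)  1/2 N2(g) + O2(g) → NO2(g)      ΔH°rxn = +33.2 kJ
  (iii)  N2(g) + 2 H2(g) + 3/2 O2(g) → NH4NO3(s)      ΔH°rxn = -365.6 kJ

(i) × 3: (3)·(-174.1) = -522.3 kJ
(ii) as written: +33.2 kJ
(iii) reversed and × 2: (-2)·(-365.6) = +731.2 kJ
ΔH°rxn = (-522.3) + (+33.2) + (+731.2) = 242.1 kJ

ΔH°rxn = 242.1 kJ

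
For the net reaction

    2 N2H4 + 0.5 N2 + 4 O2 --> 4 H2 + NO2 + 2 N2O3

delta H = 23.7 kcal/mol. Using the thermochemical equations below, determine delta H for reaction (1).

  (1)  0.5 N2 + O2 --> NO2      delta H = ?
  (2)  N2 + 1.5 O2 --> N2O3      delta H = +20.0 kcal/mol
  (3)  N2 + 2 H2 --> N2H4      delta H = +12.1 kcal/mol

delta H = 7.9 kcal/mol

(1) as written (NO2 already on the product side): contributes x
(2) × 2 (scale by 2 for the 2 N2O3): (2)·(+20.0) = +40.0 kcal/mol
(3) reversed and × 2 (N2H4 must end up as a reactant; ×2 to match 2 N2H4 in the target): (-2)·(+12.1) = -24.2 kcal/mol
+23.7 = (+40.0) + (-24.2) + x
x = (+23.7 − (+15.8)) / (1) = 7.9 kcal/mol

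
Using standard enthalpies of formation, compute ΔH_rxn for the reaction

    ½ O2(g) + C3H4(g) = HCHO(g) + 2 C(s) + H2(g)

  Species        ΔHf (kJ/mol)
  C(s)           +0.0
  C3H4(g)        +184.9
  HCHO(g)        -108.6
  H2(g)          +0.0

Products: 1·(-108.6) + 2·(+0.0) + 1·(+0.0) = -108.6
Reactants: 1/2·(+0.0) + 1·(+184.9) = +184.9
ΔH_rxn = (-108.6) − (+184.9) = -293.5 kJ/mol

ΔH_rxn = -293.5 kJ/mol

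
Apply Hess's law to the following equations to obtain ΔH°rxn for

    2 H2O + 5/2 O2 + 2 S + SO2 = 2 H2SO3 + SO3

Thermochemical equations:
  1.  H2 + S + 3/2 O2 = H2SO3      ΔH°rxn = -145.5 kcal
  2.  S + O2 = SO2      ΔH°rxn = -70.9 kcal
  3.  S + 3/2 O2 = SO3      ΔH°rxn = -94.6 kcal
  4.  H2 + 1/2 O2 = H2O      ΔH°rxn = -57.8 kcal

eq. 1 × 2: (2)·(-145.5) = -291.0 kcal
eq. 2 reversed: +70.9 kcal
eq. 3 as written: -94.6 kcal
eq. 4 reversed and × 2: (-2)·(-57.8) = +115.6 kcal
Since enthalpy is a state function, ΔH°rxn = (-291.0) + (+70.9) + (-94.6) + (+115.6) = -199.1 kcal

ΔH°rxn = -199.1 kcal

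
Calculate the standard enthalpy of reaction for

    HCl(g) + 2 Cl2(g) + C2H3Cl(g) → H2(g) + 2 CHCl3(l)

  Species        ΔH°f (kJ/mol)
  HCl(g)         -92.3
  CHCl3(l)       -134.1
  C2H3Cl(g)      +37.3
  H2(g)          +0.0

ΔH°rxn = -213.2 kJ/mol

Products: 1·(+0.0) + 2·(-134.1) = -268.2
Reactants: 1·(-92.3) + 2·(+0.0) + 1·(+37.3) = -55.0
ΔH°rxn = (-268.2) − (-55.0) = -213.2 kJ/mol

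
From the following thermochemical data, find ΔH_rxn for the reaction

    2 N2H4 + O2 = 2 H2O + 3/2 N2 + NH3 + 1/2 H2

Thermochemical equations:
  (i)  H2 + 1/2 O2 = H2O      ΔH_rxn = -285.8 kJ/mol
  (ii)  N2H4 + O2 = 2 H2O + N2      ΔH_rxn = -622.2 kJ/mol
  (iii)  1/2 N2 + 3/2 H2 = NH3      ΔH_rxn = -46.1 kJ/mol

ΔH_rxn = -718.9 kJ/mol

(i) reversed and × 2: (-2)·(-285.8) = +571.6 kJ/mol
(ii) × 2: (2)·(-622.2) = -1244.4 kJ/mol
(iii) as written: -46.1 kJ/mol
Combining the equations, ΔH_rxn = (+571.6) + (-1244.4) + (-46.1) = -718.9 kJ/mol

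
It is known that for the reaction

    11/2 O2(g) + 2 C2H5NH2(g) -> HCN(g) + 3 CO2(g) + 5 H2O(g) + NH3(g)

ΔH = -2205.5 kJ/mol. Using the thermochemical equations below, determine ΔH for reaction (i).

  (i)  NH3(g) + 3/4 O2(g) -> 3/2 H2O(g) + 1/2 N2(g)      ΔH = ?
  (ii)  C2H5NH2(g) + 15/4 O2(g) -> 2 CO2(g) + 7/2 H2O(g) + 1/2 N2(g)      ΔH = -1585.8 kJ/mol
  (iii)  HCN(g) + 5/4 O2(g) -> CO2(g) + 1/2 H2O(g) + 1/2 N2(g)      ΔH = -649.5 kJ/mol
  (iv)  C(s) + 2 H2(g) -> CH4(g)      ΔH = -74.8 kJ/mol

(i) reversed (NH3(g) must end up as a product): contributes −x
(ii) × 2 (×2 to match 2 C2H5NH2(g) in the target): (2)·(-1585.8) = -3171.6 kJ/mol
(iii) reversed (reverse to put HCN(g) on the product side): +649.5 kJ/mol
(iv): not needed (C(s) appears nowhere else).
-2205.5 = (-3171.6) + (+649.5) − x
x = (-2205.5 − (-2522.1)) / (-1) = -316.6 kJ/mol

ΔH = -316.6 kJ/mol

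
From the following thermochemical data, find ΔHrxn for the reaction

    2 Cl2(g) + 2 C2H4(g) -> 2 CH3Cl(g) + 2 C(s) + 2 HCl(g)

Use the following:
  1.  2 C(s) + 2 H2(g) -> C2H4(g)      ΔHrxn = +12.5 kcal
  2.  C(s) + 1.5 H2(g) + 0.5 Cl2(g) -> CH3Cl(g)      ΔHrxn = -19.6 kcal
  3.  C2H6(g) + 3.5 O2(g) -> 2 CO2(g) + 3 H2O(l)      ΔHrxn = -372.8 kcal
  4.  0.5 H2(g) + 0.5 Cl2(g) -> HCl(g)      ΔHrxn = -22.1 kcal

ΔHrxn = -108.4 kcal

eq. 1 reversed and × 2: (-2)·(+12.5) = -25.0 kcal
eq. 2 × 2: (2)·(-19.6) = -39.2 kcal
eq. 3: not needed.
eq. 4 × 2: (2)·(-22.1) = -44.2 kcal
ΔHrxn = (-25.0) + (-39.2) + (-44.2) = -108.4 kcal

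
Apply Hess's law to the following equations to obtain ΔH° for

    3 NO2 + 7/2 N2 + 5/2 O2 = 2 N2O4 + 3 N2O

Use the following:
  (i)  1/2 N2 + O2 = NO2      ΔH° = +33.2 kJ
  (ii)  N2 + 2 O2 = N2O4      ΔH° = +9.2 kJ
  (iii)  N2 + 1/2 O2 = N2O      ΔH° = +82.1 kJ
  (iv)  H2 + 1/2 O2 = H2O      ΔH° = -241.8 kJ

ΔH° = 165.1 kJ

(i) reversed and × 3: (-3)·(+33.2) = -99.6 kJ
(ii) × 2: (2)·(+9.2) = +18.4 kJ
(iii) × 3: (3)·(+82.1) = +246.3 kJ
(iv): not needed.
Since enthalpy is a state function, ΔH° = (-3)·(+33.2) + (2)·(+9.2) + (3)·(+82.1) = 165.1 kJ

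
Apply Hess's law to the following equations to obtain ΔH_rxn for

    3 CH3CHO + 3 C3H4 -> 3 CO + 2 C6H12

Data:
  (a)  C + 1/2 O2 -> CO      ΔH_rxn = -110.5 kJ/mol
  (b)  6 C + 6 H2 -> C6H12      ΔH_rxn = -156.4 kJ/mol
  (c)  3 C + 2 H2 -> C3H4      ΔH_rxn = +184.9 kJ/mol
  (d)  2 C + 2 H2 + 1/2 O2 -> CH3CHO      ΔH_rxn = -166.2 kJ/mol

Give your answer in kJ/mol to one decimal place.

(a) × 3 (×3 to match 3 CO in the target): (3)·(-110.5) = -331.5 kJ/mol
(b) × 2 (×2 to match 2 C6H12 in the target): (2)·(-156.4) = -312.8 kJ/mol
(c) reversed and × 3 (reverse to put C3H4 on the reactant side; ×3 to match 3 C3H4 in the target): (-3)·(+184.9) = -554.7 kJ/mol
(d) reversed and × 3 (reverse to put CH3CHO on the reactant side; scale by 3 for the 3 CH3CHO): (-3)·(-166.2) = +498.6 kJ/mol
ΔH_rxn = (3)·(-110.5) + (2)·(-156.4) + (-3)·(+184.9) + (-3)·(-166.2) = -700.4 kJ/mol

ΔH_rxn = -700.4 kJ/mol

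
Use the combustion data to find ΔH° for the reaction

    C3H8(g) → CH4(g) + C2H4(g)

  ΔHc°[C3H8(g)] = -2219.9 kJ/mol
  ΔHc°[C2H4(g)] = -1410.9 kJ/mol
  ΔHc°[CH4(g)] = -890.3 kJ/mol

Using ΔH = Σ nΔHc°(reactants) − Σ nΔHc°(products):
= [1·(-2219.9)] − [1·(-890.3) + 1·(-1410.9)]
= 81.3 kJ/mol

ΔH° = 81.3 kJ/mol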